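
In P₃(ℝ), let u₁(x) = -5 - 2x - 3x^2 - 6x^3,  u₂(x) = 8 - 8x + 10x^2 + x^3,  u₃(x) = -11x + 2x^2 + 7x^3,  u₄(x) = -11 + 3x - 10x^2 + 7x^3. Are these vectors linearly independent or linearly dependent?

linearly independent

Take coordinates with respect to the standard basis {1, x, …, x^3}.
Place the vectors as rows of a 4×4 matrix and reduce to echelon form.
The reduction yields 4 nonzero rows, so the rank is 4.
Since rank = 4 (the number of vectors), the set is linearly independent.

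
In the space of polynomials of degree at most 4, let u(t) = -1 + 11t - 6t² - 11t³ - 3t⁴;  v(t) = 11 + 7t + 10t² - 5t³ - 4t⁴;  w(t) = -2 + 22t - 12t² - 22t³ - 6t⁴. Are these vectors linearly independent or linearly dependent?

linearly dependent

Take coordinates with respect to the standard basis {1, t, …, t⁴}.
Place the vectors as rows of a 3×5 matrix and reduce to echelon form.
The reduction yields 2 nonzero rows, so the rank is 2.
Since rank 2 < 3, the set is linearly dependent.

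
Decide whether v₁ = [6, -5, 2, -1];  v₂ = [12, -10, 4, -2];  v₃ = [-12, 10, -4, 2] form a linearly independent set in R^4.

linearly dependent

One vector is a scalar multiple of another, so the set is dependent.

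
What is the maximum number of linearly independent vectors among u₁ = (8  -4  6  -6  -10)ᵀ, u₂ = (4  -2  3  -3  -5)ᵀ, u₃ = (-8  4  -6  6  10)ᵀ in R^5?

Form the matrix with u₁, u₂, u₃ as columns and reduce.
Exactly 1 pivot survives; hence the rank is 1.

1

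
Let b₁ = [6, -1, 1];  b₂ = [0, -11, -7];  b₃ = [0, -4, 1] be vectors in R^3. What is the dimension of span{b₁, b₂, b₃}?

Form the matrix with b₁, b₂, b₃ as columns and reduce.
Exactly 3 pivots survive; hence the rank is 3.

dim = 3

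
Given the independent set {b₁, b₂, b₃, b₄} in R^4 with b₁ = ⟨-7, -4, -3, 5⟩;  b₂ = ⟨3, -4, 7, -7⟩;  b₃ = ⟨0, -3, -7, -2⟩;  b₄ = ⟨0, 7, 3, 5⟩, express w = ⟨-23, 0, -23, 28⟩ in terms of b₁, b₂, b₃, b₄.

w = 2b₁ - 3b₂ - b₃ - b₄

Solve the system with b₁, b₂, b₃, b₄ as columns and w as the right-hand side.
The system has the unique solution (α₁, …, α₄) = (2, -3, -1, -1).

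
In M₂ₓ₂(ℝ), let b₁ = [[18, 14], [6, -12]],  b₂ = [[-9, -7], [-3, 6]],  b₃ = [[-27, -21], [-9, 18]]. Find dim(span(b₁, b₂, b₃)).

Use coordinates relative to {E₁₁, E₁₂, E₂₁, E₂₂}.
Form the matrix with b₁, b₂, b₃ as columns and reduce.
There is 1 pivot column, so rank = 1.

dim = 1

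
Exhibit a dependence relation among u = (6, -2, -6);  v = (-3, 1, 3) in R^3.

u + 2v = 0

Set up α₁u + α₂v = 0 and solve the homogeneous system.
A generator of the null space is (1, 2).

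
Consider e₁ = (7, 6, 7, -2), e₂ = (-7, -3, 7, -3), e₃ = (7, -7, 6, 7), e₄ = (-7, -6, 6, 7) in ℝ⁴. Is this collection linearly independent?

linearly independent

Form the 4×4 matrix with these as columns; its determinant is 9723.
A nonzero determinant means the columns are linearly independent.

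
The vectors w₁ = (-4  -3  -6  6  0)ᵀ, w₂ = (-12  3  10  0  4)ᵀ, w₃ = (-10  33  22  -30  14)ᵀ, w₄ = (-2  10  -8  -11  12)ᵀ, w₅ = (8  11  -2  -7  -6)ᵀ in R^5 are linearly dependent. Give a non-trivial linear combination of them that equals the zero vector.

Write the vectors as columns of a matrix and find a nonzero vector in its null space.
The free variable yields coefficients (2, -2, 1, -1, -1) (any nonzero multiple also works).

2w₁ - 2w₂ + w₃ - w₄ - w₅ = 0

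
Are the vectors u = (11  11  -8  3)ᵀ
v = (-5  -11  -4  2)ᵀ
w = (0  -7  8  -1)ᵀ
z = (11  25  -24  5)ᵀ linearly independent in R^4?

Place the vectors as rows of a 4×4 matrix and reduce to echelon form.
The reduction yields 3 nonzero rows, so the rank is 3.
Since rank 3 < 4, the set is linearly dependent.

linearly dependent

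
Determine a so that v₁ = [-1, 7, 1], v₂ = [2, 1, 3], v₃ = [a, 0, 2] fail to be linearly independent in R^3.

The vectors are dependent exactly when the determinant of the matrix with rows v₁, v₂, v₃ vanishes.
The determinant works out to 20*a - 30.
Setting this to zero gives a = 3/2.

a = 3/2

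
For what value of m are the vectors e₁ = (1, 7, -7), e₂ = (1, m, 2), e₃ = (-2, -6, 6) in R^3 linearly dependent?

The vectors are dependent exactly when the determinant of the matrix with rows e₁, e₂, e₃ vanishes.
Cofactor expansion gives det = -8*m - 16.
Setting this to zero gives m = -2.

m = -2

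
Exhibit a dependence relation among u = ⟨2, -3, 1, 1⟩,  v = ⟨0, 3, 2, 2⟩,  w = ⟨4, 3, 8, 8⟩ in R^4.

2u + 3v - w = 0

Row-reduce the matrix with u, v, w as columns; the null space gives the coefficients.
One solution (up to scaling) is (2, 3, -1).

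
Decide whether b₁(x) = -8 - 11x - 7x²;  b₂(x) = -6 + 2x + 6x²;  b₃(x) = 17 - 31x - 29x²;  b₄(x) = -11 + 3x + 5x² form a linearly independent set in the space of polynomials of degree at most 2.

linearly dependent

Write each element as a coordinate vector in ℝ³ using {1, x, x²}.
There are 4 vectors in a 3-dimensional space, so they cannot be linearly independent.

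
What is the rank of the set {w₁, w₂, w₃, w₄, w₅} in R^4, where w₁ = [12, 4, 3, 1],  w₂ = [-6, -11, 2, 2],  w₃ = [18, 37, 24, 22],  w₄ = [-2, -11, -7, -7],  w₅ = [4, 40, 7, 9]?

rank 3

Apply Gaussian elimination to the matrix whose rows are w₁, w₂, w₃, w₄, w₅.
The echelon form has 3 nonzero rows, so the rank is 3.
(With 5 elements in a 4-dimensional space the rank is at most 4.)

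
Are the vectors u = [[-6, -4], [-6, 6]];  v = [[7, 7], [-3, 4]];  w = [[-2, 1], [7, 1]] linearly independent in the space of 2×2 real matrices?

linearly independent

Take coordinates with respect to the standard basis {E₁₁, E₁₂, E₂₁, E₂₂}.
Place the vectors as rows of a 3×4 matrix and reduce to echelon form.
The reduction yields 3 nonzero rows, so the rank is 3.
Since rank = 3 (the number of vectors), the set is linearly independent.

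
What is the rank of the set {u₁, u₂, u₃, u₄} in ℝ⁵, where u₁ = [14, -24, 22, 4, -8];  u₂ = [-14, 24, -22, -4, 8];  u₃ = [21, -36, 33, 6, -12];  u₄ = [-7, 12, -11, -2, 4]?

Put the 5×4 matrix [u₁|u₂|u₃|u₄] into echelon form.
The echelon form has 1 nonzero row, so the rank is 1.

1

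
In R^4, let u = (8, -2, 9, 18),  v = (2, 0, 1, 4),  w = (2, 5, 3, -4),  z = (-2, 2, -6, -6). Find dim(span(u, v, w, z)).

3

Form the matrix with u, v, w, z as columns and reduce.
Reduction leaves 3 leading entries, giving rank 3.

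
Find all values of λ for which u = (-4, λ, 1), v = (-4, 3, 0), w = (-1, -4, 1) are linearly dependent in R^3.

Place the vectors as rows of a 3×3 matrix; dependence ⇔ determinant zero.
Cofactor expansion gives det = 4*λ + 7.
This vanishes exactly when λ = -7/4.

λ = -7/4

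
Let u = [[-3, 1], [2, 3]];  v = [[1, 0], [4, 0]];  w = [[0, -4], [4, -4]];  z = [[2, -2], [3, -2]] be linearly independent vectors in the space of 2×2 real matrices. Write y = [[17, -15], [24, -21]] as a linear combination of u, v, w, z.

Identify each element with its coordinate vector in ℝ⁴ via {E₁₁, E₁₂, E₂₁, E₂₂}.
Since u, v, w, z are independent, the coefficients expressing y are uniquely determined by a linear system.
Row-reducing the augmented matrix gives the unique coefficients (α₁, …, α₄) = (-3, 4, 2, 2).

y = -3u + 4v + 2w + 2z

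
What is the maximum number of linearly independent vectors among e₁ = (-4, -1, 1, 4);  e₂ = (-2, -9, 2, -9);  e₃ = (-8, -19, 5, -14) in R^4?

Row-reduce the 3×4 matrix with these as rows.
Reduction leaves 2 leading entries, giving rank 2.

2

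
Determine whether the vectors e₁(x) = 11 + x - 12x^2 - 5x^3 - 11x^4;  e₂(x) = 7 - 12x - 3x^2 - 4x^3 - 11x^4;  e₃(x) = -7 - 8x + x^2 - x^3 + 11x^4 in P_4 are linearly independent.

Write each element as a coordinate vector in ℝ⁵ using {1, x, …, x^4}.
Place the vectors as rows of a 3×5 matrix and reduce to echelon form.
The reduction yields 3 nonzero rows, so the rank is 3.
Since rank = 3 (the number of vectors), the set is linearly independent.

linearly independent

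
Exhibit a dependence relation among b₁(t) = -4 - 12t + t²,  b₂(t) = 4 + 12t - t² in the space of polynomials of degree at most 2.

Take coordinates with respect to {1, t, t²}.
Row-reduce the matrix with b₁, b₂ as columns; the null space gives the coefficients.
The free variable yields coefficients (1, 1) (any nonzero multiple also works).

b₁ + b₂ = 0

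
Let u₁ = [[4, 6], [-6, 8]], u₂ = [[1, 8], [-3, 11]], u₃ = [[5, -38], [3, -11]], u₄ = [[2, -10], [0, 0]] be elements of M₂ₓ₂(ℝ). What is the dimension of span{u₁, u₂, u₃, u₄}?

dim = 3

Represent each element by its coordinate vector in ℝ⁴.
Row-reduce the 4×4 matrix with these as rows.
The echelon form has 3 nonzero rows, so the rank is 3.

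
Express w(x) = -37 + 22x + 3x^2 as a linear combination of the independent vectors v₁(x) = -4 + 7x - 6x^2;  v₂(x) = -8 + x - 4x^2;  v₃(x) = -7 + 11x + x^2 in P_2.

Identify each element with its coordinate vector in ℝ³ via {1, x, x^2}.
Solve the system with v₁, v₂, v₃ as columns and w as the right-hand side.
Row-reducing the augmented matrix gives the unique coefficients (a₁, a₂, a₃) = (-2, 3, 3).

w = -2v₁ + 3v₂ + 3v₃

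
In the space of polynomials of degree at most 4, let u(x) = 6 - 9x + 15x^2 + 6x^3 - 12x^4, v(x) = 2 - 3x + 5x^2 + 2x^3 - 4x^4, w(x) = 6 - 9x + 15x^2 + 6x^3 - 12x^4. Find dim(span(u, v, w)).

Represent each element by its coordinate vector in ℝ⁵.
Row-reduce the 3×5 matrix with these as rows.
Reduction leaves 1 leading entry, giving rank 1.

dim = 1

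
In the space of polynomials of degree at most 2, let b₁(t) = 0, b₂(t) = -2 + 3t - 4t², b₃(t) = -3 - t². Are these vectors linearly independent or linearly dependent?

Write each element as a coordinate vector in ℝ³ using {1, t, t²}.
One of the vectors is the zero vector, so the set is linearly dependent.

linearly dependent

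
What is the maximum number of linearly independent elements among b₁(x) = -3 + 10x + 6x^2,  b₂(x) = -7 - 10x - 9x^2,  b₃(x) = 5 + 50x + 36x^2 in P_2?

2

Represent each element by its coordinate vector in ℝ³.
Put the 3×3 matrix [b₁|b₂|b₃] into echelon form.
Exactly 2 pivots survive; hence the rank is 2.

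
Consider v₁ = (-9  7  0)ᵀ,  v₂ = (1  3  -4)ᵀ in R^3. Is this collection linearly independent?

linearly independent

Place the vectors as rows of a 2×3 matrix and reduce to echelon form.
The reduction yields 2 nonzero rows, so the rank is 2.
Since rank = 2 (the number of vectors), the set is linearly independent.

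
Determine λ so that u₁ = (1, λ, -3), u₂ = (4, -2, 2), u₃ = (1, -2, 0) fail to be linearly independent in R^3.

λ = -11

The set is linearly dependent precisely when det[u₁; u₂; u₃] = 0.
The determinant works out to 2*λ + 22.
Setting this to zero gives λ = -11.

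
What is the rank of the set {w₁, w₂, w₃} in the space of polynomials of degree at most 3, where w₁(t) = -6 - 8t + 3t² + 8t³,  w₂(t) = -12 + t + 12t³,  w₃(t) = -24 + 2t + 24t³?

rank 2

Represent each element by its coordinate vector in ℝ⁴.
Row-reduce the 3×4 matrix with these as rows.
Exactly 2 pivots survive; hence the rank is 2.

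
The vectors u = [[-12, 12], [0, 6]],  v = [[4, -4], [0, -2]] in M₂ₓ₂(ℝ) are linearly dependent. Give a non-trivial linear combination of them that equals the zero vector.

u + 3v = 0

Take coordinates with respect to {E₁₁, E₁₂, E₂₁, E₂₂}.
Row-reduce the matrix with u, v as columns; the null space gives the coefficients.
The free variable yields coefficients (1, 3) (any nonzero multiple also works).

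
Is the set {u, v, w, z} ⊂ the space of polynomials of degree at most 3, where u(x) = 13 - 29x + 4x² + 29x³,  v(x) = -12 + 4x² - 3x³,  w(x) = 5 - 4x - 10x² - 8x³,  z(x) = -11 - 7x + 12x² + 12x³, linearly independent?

linearly dependent

Write each element as a coordinate vector in ℝ⁴ using {1, x, …, x³}.
Form the 4×4 matrix with these as columns; its determinant is 0.
A zero determinant means the columns are linearly dependent.
Indeed u + 3v - 2w - 3z = 0.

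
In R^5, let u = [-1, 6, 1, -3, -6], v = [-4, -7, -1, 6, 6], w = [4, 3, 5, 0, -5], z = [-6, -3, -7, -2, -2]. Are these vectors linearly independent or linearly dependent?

Row-reduce the matrix whose columns are u, v, w, z.
The reduction yields 4 nonzero rows, so the rank is 4.
Since rank = 4 (the number of vectors), the set is linearly independent.

linearly independent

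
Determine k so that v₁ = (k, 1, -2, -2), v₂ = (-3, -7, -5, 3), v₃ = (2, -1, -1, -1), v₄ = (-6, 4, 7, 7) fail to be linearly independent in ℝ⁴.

k = -4

Place the vectors as rows of a 4×4 matrix; dependence ⇔ determinant zero.
Cofactor expansion gives det = -24*k - 96.
This vanishes exactly when k = -4.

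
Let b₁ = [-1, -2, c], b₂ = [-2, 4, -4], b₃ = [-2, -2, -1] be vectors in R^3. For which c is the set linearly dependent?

Place the vectors as rows of a 3×3 matrix; dependence ⇔ determinant zero.
Cofactor expansion gives det = 12*c.
Setting this to zero gives c = 0.

c = 0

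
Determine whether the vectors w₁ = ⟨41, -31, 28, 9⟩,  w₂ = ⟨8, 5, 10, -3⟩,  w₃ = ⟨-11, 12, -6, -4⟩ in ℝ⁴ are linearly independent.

linearly dependent

Place the vectors as rows of a 3×4 matrix and reduce to echelon form.
The reduction yields 2 nonzero rows, so the rank is 2.
Since rank 2 < 3, the set is linearly dependent.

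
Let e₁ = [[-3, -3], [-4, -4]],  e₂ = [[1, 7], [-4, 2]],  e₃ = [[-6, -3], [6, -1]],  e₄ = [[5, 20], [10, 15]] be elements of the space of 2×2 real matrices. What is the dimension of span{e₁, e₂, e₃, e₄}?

dim = 3

Represent each element by its coordinate vector in ℝ⁴.
Put the 4×4 matrix [e₁|e₂|e₃|e₄] into echelon form.
Reduction leaves 3 leading entries, giving rank 3.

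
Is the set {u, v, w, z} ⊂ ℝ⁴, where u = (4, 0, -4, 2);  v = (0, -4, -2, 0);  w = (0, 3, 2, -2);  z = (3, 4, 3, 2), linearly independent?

Place the vectors as rows of a 4×4 matrix and reduce to echelon form.
The reduction yields 4 nonzero rows, so the rank is 4.
Since rank = 4 (the number of vectors), the set is linearly independent.

linearly independent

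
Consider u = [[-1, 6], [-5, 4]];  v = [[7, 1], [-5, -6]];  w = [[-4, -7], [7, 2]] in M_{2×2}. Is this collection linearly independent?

linearly independent

Take coordinates with respect to the standard basis {E₁₁, E₁₂, E₂₁, E₂₂}.
Place the vectors as rows of a 3×4 matrix and reduce to echelon form.
The reduction yields 3 nonzero rows, so the rank is 3.
Since rank = 3 (the number of vectors), the set is linearly independent.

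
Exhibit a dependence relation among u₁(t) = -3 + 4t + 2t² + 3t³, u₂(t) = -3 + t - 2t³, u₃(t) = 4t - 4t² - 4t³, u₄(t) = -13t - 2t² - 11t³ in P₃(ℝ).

Take coordinates with respect to {1, t, …, t³}.
Row-reduce the matrix with u₁, u₂, u₃, u₄ as columns; the null space gives the coefficients.
One solution (up to scaling) is (3, -3, 1, 1).

3u₁ - 3u₂ + u₃ + u₄ = 0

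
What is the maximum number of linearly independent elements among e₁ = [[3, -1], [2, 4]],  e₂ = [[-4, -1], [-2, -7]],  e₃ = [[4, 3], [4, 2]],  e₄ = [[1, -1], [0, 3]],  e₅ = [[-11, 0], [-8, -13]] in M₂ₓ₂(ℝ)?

Represent each element by its coordinate vector in ℝ⁴.
Put the 4×5 matrix [e₁|e₂|e₃|e₄|e₅] into echelon form.
Reduction leaves 3 leading entries, giving rank 3.
(With 5 elements in a 4-dimensional space the rank is at most 4.)

3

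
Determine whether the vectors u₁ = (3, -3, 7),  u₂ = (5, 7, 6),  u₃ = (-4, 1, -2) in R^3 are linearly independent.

The matrix [u₁|u₂|u₃] has determinant 213.
A nonzero determinant means the columns are linearly independent.

linearly independent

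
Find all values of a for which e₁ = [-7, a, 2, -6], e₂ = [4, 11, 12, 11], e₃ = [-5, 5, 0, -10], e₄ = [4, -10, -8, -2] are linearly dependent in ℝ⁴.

a = 23/4

Dependence holds iff the 4×4 matrix [e₁ e₂ e₃ e₄] is singular.
Cofactor expansion gives det = 480*a - 2760.
This vanishes exactly when a = 23/4.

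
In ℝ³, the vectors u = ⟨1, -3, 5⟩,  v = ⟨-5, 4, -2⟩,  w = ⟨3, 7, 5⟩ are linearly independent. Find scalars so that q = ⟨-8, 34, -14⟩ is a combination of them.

Solve the system with u, v, w as columns and q as the right-hand side.
The system has the unique solution (c₁, c₂, c₃) = (-4, 2, 2).

q = -4u + 2v + 2w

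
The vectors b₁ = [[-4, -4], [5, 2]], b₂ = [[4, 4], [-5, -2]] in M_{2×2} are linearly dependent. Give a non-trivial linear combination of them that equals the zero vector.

Pass to coordinate vectors relative to the basis {E₁₁, E₁₂, E₂₁, E₂₂}.
Write the vectors as columns of a matrix and find a nonzero vector in its null space.
The free variable yields coefficients (1, 1) (any nonzero multiple also works).

b₁ + b₂ = 0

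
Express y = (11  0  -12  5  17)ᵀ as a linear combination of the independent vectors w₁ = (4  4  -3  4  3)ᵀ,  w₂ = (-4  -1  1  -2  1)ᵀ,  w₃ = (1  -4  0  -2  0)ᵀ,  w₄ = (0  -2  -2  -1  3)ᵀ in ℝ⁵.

y = 4w₁ + 2w₂ + 3w₃ + w₄

Solve the system with w₁, w₂, w₃, w₄ as columns and y as the right-hand side.
The system has the unique solution (a₁, …, a₄) = (4, 2, 3, 1).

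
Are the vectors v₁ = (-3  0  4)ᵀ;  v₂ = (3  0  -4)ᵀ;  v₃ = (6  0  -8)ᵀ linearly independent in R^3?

linearly dependent

Form the 3×3 matrix with these as columns; its determinant is 0.
A zero determinant means the columns are linearly dependent.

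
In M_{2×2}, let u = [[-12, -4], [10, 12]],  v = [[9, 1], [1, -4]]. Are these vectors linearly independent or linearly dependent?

linearly independent

Take coordinates with respect to the standard basis {E₁₁, E₁₂, E₂₁, E₂₂}.
Place the vectors as rows of a 2×4 matrix and reduce to echelon form.
The reduction yields 2 nonzero rows, so the rank is 2.
Since rank = 2 (the number of vectors), the set is linearly independent.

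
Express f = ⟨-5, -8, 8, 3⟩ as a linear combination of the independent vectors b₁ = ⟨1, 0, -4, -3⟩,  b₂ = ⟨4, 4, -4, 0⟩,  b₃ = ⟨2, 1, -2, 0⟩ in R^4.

f = -b₁ - 3b₂ + 4b₃

Write f = a₁b₁ + … + a₃b₃ and equate components.
The system has the unique solution (a₁, a₂, a₃) = (-1, -3, 4).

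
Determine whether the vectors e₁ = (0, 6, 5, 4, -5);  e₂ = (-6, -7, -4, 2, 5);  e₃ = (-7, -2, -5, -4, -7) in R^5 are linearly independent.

Place the vectors as rows of a 3×5 matrix and reduce to echelon form.
The reduction yields 3 nonzero rows, so the rank is 3.
Since rank = 3 (the number of vectors), the set is linearly independent.

linearly independent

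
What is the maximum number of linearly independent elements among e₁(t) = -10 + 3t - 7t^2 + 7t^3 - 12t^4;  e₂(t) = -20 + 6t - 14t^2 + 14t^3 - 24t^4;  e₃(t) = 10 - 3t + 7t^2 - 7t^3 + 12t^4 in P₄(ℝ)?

1

Represent each element by its coordinate vector in ℝ⁵.
Row-reduce the 3×5 matrix with these as rows.
The echelon form has 1 nonzero row, so the rank is 1.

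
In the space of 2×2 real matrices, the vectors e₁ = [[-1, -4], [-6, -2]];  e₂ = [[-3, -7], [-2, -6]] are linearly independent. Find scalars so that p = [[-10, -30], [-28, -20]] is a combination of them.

p = 4e₁ + 2e₂

Work in coordinates with respect to the standard basis {E₁₁, E₁₂, E₂₁, E₂₂}.
Since e₁, e₂ are independent, the coefficients expressing p are uniquely determined by a linear system.
The system has the unique solution (α₁, α₂) = (4, 2).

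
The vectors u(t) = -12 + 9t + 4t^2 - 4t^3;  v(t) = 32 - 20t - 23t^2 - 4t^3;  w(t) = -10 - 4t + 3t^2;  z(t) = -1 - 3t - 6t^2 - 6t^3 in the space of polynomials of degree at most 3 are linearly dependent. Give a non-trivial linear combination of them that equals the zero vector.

Pass to coordinate vectors relative to the basis {1, t, …, t^3}.
Solve the homogeneous system with u, v, w, z as columns by row-reducing the coefficient matrix.
One solution (up to scaling) is (2, 1, 1, -2).

2u + v + w - 2z = 0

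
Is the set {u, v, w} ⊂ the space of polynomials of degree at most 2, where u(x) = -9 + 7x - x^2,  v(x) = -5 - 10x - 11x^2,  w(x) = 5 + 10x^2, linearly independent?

linearly independent

Write each element as a coordinate vector in ℝ³ using {1, x, x^2}.
Row-reduce the matrix whose columns are u, v, w.
The reduction yields 3 nonzero rows, so the rank is 3.
Since rank = 3 (the number of vectors), the set is linearly independent.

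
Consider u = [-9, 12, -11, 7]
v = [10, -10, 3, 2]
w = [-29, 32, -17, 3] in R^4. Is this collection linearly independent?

linearly dependent

Row-reduce the matrix whose columns are u, v, w.
The reduction yields 2 nonzero rows, so the rank is 2.
Since rank 2 < 3, the set is linearly dependent.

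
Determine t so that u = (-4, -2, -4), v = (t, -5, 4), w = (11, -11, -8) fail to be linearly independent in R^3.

The set is linearly dependent precisely when det[u; v; w] = 0.
Expanding, det = 28*t - 644.
This vanishes exactly when t = 23.

t = 23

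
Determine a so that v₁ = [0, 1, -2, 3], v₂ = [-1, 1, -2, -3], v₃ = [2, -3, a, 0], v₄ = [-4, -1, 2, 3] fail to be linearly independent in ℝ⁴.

a = 6

The set is linearly dependent precisely when det[v₁; v₂; v₃; v₄] = 0.
Expanding, det = 30*a - 180.
Solving 30*a - 180 = 0 yields a = 6.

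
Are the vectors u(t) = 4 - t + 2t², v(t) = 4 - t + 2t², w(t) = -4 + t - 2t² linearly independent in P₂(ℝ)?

Write each element as a coordinate vector in ℝ³ using {1, t, t²}.
Two of the vectors are equal, giving an immediate dependence.

linearly dependent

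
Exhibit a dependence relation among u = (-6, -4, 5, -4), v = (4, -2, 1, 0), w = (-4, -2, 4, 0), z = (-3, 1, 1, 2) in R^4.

u + v - 2w + 2z = 0

Row-reduce the matrix with u, v, w, z as columns; the null space gives the coefficients.
A generator of the null space is (1, 1, -2, 2).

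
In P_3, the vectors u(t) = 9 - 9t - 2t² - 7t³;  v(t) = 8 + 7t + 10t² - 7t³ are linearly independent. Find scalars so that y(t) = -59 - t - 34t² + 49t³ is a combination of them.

y = -3u - 4v

Work in coordinates with respect to the standard basis {1, t, …, t³}.
Solve the system with u, v as columns and y as the right-hand side.
Row-reducing the augmented matrix gives the unique coefficients (a₁, a₂) = (-3, -4).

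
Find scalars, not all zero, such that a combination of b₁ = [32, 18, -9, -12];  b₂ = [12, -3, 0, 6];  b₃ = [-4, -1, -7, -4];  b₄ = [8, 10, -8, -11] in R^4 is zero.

b₁ - b₂ + b₃ - 2b₄ = 0

Set up α₁b₁ + … + α₄b₄ = 0 and solve the homogeneous system.
A generator of the null space is (1, -1, 1, -2).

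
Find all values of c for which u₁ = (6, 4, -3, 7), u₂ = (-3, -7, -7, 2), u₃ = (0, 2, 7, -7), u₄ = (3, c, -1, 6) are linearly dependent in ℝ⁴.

c = 33/7

Dependence holds iff the 4×4 matrix [u₁ u₂ u₃ u₄] is singular.
The determinant works out to 126*c - 594.
This vanishes exactly when c = 33/7.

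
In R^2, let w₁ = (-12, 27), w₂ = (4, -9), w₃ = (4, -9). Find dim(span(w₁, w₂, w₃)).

1

Put the 2×3 matrix [w₁|w₂|w₃] into echelon form.
There is 1 pivot column, so rank = 1.
(With 3 elements in a 2-dimensional space the rank is at most 2.)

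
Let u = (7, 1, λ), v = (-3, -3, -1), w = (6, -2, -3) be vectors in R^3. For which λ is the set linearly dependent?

Dependence holds iff the 3×3 matrix [u v w] is singular.
The determinant works out to 24*λ + 34.
Setting this to zero gives λ = -17/12.

λ = -17/12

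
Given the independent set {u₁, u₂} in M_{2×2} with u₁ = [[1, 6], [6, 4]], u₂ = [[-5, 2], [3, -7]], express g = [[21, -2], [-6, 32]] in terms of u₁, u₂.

Work in coordinates with respect to the standard basis {E₁₁, E₁₂, E₂₁, E₂₂}.
Set up the augmented matrix [u₁ | u₂ | g] and row-reduce.
Row-reducing the augmented matrix gives the unique coefficients (α₁, α₂) = (1, -4).

g = u₁ - 4u₂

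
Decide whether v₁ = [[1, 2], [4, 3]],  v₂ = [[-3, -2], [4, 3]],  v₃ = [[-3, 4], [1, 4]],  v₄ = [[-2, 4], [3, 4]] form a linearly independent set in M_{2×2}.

Take coordinates with respect to the standard basis {E₁₁, E₁₂, E₂₁, E₂₂}.
The matrix [v₁|v₂|v₃|v₄] has determinant 84.
A nonzero determinant means the columns are linearly independent.

linearly independent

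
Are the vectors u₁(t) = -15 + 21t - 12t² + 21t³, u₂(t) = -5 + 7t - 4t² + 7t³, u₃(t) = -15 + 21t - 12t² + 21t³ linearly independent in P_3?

linearly dependent

Take coordinates with respect to the standard basis {1, t, …, t³}.
Row-reduce the matrix whose columns are u₁, u₂, u₃.
The reduction yields 1 nonzero row, so the rank is 1.
Since rank 1 < 3, the set is linearly dependent.
Indeed u₁ - 3u₂ = 0.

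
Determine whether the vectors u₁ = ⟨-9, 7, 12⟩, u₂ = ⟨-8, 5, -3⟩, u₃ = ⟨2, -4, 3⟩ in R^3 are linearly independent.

linearly independent

Row-reduce the matrix whose columns are u₁, u₂, u₃.
The reduction yields 3 nonzero rows, so the rank is 3.
Since rank = 3 (the number of vectors), the set is linearly independent.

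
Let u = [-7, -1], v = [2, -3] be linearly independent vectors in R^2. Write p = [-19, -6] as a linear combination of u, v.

p = 3u + v

Write p = α₁u + α₂v and equate components.
Back-substitution yields (α₁, α₂) = (3, 1).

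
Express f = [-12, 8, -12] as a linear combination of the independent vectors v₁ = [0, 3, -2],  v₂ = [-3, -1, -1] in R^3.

Write f = c₁v₁ + c₂v₂ and equate components.
Back-substitution yields (c₁, c₂) = (4, 4).

f = 4v₁ + 4v₂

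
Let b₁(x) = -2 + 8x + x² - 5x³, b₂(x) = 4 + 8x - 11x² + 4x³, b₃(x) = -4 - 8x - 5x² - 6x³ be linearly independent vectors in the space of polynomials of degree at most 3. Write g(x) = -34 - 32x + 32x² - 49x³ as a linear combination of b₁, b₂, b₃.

Identify each element with its coordinate vector in ℝ⁴ via {1, x, …, x³}.
Since b₁, b₂, b₃ are independent, the coefficients expressing g are uniquely determined by a linear system.
The system has the unique solution (α₁, α₂, α₃) = (3, -4, 3).

g = 3b₁ - 4b₂ + 3b₃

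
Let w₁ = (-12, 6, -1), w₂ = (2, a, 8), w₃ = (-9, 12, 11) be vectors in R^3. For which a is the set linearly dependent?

a = 4

The set is linearly dependent precisely when det[w₁; w₂; w₃] = 0.
Cofactor expansion gives det = 564 - 141*a.
Solving 564 - 141*a = 0 yields a = 4.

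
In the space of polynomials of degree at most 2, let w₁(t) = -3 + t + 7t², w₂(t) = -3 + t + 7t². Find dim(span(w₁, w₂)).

dim = 1

Use coordinates relative to {1, t, t²}.
Form the matrix with w₁, w₂ as columns and reduce.
There is 1 pivot column, so rank = 1.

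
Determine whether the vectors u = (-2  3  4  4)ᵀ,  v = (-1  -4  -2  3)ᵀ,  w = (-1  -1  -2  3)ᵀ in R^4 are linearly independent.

Place the vectors as rows of a 3×4 matrix and reduce to echelon form.
The reduction yields 3 nonzero rows, so the rank is 3.
Since rank = 3 (the number of vectors), the set is linearly independent.

linearly independent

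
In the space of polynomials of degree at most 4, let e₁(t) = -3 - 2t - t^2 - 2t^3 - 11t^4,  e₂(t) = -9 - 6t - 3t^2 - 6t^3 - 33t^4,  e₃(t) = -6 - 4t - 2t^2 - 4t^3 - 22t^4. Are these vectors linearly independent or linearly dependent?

linearly dependent

Write each element as a coordinate vector in ℝ⁵ using {1, t, …, t^4}.
Place the vectors as rows of a 3×5 matrix and reduce to echelon form.
The reduction yields 1 nonzero row, so the rank is 1.
Since rank 1 < 3, the set is linearly dependent.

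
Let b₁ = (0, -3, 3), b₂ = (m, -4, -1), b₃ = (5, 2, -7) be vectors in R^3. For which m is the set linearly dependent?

m = 5

Dependence holds iff the 3×3 matrix [b₁ b₂ b₃] is singular.
Cofactor expansion gives det = 75 - 15*m.
Setting this to zero gives m = 5.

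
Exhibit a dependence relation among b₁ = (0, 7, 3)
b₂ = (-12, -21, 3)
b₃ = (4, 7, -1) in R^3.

b₂ + 3b₃ = 0

Solve the homogeneous system with b₁, b₂, b₃ as columns by row-reducing the coefficient matrix.
One solution (up to scaling) is (0, 1, 3).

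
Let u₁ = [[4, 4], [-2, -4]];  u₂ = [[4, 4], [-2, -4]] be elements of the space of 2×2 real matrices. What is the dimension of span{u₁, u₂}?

Represent each element by its coordinate vector in ℝ⁴.
Form the matrix with u₁, u₂ as columns and reduce.
There is 1 pivot column, so rank = 1.

dim = 1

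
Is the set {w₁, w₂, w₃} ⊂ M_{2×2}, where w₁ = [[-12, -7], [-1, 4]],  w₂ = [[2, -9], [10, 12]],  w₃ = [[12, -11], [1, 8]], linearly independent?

linearly independent

Write each element as a coordinate vector in ℝ⁴ using {E₁₁, E₁₂, E₂₁, E₂₂}.
Place the vectors as rows of a 3×4 matrix and reduce to echelon form.
The reduction yields 3 nonzero rows, so the rank is 3.
Since rank = 3 (the number of vectors), the set is linearly independent.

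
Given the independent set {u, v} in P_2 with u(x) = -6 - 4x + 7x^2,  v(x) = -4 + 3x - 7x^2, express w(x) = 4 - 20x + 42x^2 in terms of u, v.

Take coordinate vectors relative to {1, x, x^2}.
Set up the augmented matrix [u | v | w] and row-reduce.
The system has the unique solution (c₁, c₂) = (2, -4).

w = 2u - 4v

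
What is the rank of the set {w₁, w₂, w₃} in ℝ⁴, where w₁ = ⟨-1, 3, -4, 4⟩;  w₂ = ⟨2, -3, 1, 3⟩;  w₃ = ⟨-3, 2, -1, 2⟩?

Apply Gaussian elimination to the matrix whose rows are w₁, w₂, w₃.
The echelon form has 3 nonzero rows, so the rank is 3.

3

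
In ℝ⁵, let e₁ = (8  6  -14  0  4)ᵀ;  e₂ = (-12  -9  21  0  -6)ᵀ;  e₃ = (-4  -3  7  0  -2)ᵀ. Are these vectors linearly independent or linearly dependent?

linearly dependent

One vector is a scalar multiple of another, so the set is dependent.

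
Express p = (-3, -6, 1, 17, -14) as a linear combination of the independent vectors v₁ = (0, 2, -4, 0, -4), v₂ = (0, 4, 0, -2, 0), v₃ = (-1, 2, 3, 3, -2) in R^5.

Solve the system with v₁, v₂, v₃ as columns and p as the right-hand side.
Row-reducing the augmented matrix gives the unique coefficients (α₁, α₂, α₃) = (2, -4, 3).

p = 2v₁ - 4v₂ + 3v₃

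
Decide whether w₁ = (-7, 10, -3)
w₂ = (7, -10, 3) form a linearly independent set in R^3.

linearly dependent

Row-reduce the matrix whose columns are w₁, w₂.
The reduction yields 1 nonzero row, so the rank is 1.
Since rank 1 < 2, the set is linearly dependent.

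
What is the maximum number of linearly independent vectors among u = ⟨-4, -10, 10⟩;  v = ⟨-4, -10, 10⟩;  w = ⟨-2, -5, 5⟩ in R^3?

Form the matrix with u, v, w as columns and reduce.
There is 1 pivot column, so rank = 1.

1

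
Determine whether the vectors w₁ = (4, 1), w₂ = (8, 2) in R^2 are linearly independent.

linearly dependent

Row-reduce the matrix whose columns are w₁, w₂.
The reduction yields 1 nonzero row, so the rank is 1.
Since rank 1 < 2, the set is linearly dependent.
Indeed 2w₁ - w₂ = 0.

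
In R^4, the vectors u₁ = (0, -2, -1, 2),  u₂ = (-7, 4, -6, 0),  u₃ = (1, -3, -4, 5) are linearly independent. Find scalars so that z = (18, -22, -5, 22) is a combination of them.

Write z = a₁u₁ + … + a₃u₃ and equate components.
Back-substitution yields (a₁, a₂, a₃) = (1, -2, 4).

z = u₁ - 2u₂ + 4u₃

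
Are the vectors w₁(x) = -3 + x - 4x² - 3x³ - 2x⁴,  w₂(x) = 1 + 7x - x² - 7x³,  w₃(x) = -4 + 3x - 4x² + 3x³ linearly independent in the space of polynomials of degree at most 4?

Take coordinates with respect to the standard basis {1, x, …, x⁴}.
Row-reduce the matrix whose columns are w₁, w₂, w₃.
The reduction yields 3 nonzero rows, so the rank is 3.
Since rank = 3 (the number of vectors), the set is linearly independent.

linearly independent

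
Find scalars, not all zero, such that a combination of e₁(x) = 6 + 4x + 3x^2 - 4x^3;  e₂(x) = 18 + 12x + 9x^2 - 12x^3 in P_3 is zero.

Pass to coordinate vectors relative to the basis {1, x, …, x^3}.
Set up α₁e₁ + α₂e₂ = 0 and solve the homogeneous system.
The free variable yields coefficients (3, -1) (any nonzero multiple also works).

3e₁ - e₂ = 0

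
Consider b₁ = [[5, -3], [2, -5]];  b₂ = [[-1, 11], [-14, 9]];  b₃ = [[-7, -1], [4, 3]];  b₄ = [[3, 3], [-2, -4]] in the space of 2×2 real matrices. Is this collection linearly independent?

Write each element as a coordinate vector in ℝ⁴ using {E₁₁, E₁₂, E₂₁, E₂₂}.
The matrix [b₁|b₂|b₃|b₄] has determinant 0.
A zero determinant means the columns are linearly dependent.

linearly dependent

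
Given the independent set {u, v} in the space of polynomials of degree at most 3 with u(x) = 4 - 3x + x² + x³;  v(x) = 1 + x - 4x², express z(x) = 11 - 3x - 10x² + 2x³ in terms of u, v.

Work in coordinates with respect to the standard basis {1, x, …, x³}.
Since u, v are independent, the coefficients expressing z are uniquely determined by a linear system.
The system has the unique solution (a₁, a₂) = (2, 3).

z = 2u + 3v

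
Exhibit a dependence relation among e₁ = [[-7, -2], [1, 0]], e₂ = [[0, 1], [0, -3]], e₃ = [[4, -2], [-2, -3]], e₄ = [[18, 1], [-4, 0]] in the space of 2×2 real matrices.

2e₁ + e₂ - e₃ + e₄ = 0

Take coordinates with respect to {E₁₁, E₁₂, E₂₁, E₂₂}.
Row-reduce the matrix with e₁, e₂, e₃, e₄ as columns; the null space gives the coefficients.
A generator of the null space is (2, 1, -1, 1).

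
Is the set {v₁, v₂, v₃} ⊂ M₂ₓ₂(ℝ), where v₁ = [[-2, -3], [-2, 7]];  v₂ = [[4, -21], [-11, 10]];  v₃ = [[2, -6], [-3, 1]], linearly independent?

Take coordinates with respect to the standard basis {E₁₁, E₁₂, E₂₁, E₂₂}.
Place the vectors as rows of a 3×4 matrix and reduce to echelon form.
The reduction yields 2 nonzero rows, so the rank is 2.
Since rank 2 < 3, the set is linearly dependent.

linearly dependent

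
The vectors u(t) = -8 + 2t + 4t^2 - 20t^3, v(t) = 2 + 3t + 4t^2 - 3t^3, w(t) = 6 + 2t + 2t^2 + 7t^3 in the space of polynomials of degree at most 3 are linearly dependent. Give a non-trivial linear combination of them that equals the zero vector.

Take coordinates with respect to {1, t, …, t^3}.
Solve the homogeneous system with u, v, w as columns by row-reducing the coefficient matrix.
A generator of the null space is (1, -2, 2).

u - 2v + 2w = 0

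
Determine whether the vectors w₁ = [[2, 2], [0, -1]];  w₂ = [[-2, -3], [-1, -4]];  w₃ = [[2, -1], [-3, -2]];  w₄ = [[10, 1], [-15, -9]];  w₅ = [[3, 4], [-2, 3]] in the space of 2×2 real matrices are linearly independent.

linearly dependent

Take coordinates with respect to the standard basis {E₁₁, E₁₂, E₂₁, E₂₂}.
There are 5 vectors in a 4-dimensional space, so they cannot be linearly independent.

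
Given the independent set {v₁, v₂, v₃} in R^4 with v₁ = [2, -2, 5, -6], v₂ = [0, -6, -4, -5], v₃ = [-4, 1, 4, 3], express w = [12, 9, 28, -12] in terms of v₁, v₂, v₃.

Solve the system with v₁, v₂, v₃ as columns and w as the right-hand side.
Row-reducing the augmented matrix gives the unique coefficients (a₁, a₂, a₃) = (4, -3, -1).

w = 4v₁ - 3v₂ - v₃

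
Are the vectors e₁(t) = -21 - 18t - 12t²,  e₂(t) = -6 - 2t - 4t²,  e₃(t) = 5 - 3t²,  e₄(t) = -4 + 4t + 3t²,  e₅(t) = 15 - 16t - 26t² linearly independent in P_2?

linearly dependent

Take coordinates with respect to the standard basis {1, t, t²}.
There are 5 vectors in a 3-dimensional space, so they cannot be linearly independent.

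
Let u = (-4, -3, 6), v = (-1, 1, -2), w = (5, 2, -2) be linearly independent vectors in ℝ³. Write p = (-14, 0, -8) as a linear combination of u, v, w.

Set up the augmented matrix [u | v | w | p] and row-reduce.
Row-reducing the augmented matrix gives the unique coefficients (a₁, a₂, a₃) = (-2, 2, -4).

p = -2u + 2v - 4w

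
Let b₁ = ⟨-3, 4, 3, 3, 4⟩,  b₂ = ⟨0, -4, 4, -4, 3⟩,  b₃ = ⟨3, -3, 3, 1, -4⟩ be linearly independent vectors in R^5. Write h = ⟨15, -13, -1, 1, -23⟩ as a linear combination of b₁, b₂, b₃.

Solve the system with b₁, b₂, b₃ as columns and h as the right-hand side.
Back-substitution yields (a₁, a₂, a₃) = (-2, -1, 3).

h = -2b₁ - b₂ + 3b₃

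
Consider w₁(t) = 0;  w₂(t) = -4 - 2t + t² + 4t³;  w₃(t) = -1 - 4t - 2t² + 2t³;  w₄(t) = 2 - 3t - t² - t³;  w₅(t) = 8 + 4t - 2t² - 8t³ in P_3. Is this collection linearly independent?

Take coordinates with respect to the standard basis {1, t, …, t³}.
There are 5 vectors in a 4-dimensional space, so they cannot be linearly independent.

linearly dependent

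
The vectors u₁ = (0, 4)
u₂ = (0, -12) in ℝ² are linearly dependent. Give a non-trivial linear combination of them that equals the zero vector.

Write the vectors as columns of a matrix and find a nonzero vector in its null space.
A generator of the null space is (3, 1).

3u₁ + u₂ = 0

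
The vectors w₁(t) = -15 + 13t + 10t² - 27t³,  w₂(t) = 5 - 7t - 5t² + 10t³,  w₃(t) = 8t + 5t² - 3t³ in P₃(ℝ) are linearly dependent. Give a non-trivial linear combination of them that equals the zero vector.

Pass to coordinate vectors relative to the basis {1, t, …, t³}.
Solve the homogeneous system with w₁, w₂, w₃ as columns by row-reducing the coefficient matrix.
One solution (up to scaling) is (1, 3, 1).

w₁ + 3w₂ + w₃ = 0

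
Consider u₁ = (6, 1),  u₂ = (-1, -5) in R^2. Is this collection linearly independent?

The matrix [u₁|u₂] has determinant -29.
A nonzero determinant means the columns are linearly independent.

linearly independent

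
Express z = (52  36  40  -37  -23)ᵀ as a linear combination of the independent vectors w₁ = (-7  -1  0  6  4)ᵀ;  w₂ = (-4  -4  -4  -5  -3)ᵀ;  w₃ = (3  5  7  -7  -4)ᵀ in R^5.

Write z = α₁w₁ + … + α₃w₃ and equate components.
Back-substitution yields (α₁, α₂, α₃) = (-4, -3, 4).

z = -4w₁ - 3w₂ + 4w₃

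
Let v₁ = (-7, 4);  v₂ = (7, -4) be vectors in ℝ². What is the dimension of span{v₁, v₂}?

1

Form the matrix with v₁, v₂ as columns and reduce.
Reduction leaves 1 leading entry, giving rank 1.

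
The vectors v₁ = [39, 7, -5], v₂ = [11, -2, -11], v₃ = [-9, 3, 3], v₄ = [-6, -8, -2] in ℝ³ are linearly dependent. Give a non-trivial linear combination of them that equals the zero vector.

v₁ + 3v₃ + 2v₄ = 0

Solve the homogeneous system with v₁, v₂, v₃, v₄ as columns by row-reducing the coefficient matrix.
The free variable yields coefficients (1, 0, 3, 2) (any nonzero multiple also works).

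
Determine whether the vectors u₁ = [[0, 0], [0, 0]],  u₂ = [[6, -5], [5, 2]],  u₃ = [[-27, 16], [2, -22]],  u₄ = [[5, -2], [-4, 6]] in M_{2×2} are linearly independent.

linearly dependent

Take coordinates with respect to the standard basis {E₁₁, E₁₂, E₂₁, E₂₂}.
One of the vectors is the zero vector, so the set is linearly dependent.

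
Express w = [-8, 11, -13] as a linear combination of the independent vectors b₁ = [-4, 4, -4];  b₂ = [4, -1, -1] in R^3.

Write w = a₁b₁ + a₂b₂ and equate components.
The system has the unique solution (a₁, a₂) = (3, 1).

w = 3b₁ + b₂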